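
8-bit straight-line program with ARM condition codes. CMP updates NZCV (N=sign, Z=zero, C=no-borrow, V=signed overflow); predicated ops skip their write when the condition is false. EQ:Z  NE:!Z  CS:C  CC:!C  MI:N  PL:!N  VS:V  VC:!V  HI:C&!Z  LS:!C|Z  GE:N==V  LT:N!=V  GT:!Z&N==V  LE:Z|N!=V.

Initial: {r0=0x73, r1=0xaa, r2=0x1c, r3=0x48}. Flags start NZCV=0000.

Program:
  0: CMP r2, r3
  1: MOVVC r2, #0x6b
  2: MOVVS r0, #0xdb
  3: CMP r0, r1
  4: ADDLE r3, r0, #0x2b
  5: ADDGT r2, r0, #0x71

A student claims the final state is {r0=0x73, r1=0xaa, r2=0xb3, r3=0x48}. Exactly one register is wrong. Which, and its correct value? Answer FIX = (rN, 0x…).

FIX = (r2, 0xe4)

0: ✓ CMP  NZCV=1000
1: ✓ MOVVC  r2←0x6b
2: · MOVVS
3: ✓ CMP  NZCV=1001
4: · ADDLE
5: ✓ ADDGT  r2←0xe4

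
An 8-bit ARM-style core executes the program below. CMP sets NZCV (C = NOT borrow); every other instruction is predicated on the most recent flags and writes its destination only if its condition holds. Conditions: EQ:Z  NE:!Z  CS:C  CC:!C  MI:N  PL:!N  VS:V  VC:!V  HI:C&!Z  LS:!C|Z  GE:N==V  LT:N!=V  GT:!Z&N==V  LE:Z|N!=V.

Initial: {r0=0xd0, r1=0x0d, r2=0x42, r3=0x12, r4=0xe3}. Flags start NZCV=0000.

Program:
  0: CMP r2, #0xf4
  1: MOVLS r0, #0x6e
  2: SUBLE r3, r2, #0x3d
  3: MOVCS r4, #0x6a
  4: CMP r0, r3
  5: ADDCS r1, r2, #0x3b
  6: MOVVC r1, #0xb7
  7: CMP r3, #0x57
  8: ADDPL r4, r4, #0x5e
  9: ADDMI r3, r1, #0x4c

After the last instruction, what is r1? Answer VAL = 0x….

0: ✓ CMP  NZCV=0000
1: ✓ MOVLS  r0←0x6e
2: · SUBLE
3: · MOVCS
4: ✓ CMP  NZCV=0010
5: ✓ ADDCS  r1←0x7d
6: ✓ MOVVC  r1←0xb7
7: ✓ CMP  NZCV=1000
8: · ADDPL
9: ✓ ADDMI  r3←0x03

VAL = 0xb7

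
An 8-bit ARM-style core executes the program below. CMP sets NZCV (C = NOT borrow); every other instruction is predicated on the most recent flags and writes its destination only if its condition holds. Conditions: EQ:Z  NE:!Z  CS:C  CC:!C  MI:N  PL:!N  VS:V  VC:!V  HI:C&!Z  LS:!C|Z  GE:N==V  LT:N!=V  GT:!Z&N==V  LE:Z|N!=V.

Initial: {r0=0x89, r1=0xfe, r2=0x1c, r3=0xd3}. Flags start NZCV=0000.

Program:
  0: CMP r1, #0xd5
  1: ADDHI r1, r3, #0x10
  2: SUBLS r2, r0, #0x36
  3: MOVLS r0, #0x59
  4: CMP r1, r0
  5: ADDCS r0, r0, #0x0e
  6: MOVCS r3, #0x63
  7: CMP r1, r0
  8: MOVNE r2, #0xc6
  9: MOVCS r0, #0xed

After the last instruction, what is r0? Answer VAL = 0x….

0: ✓ CMP  NZCV=0010
1: ✓ ADDHI  r1←0xe3
2: · SUBLS
3: · MOVLS
4: ✓ CMP  NZCV=0010
5: ✓ ADDCS  r0←0x97
6: ✓ MOVCS  r3←0x63
7: ✓ CMP  NZCV=0010
8: ✓ MOVNE  r2←0xc6
9: ✓ MOVCS  r0←0xed

VAL = 0xed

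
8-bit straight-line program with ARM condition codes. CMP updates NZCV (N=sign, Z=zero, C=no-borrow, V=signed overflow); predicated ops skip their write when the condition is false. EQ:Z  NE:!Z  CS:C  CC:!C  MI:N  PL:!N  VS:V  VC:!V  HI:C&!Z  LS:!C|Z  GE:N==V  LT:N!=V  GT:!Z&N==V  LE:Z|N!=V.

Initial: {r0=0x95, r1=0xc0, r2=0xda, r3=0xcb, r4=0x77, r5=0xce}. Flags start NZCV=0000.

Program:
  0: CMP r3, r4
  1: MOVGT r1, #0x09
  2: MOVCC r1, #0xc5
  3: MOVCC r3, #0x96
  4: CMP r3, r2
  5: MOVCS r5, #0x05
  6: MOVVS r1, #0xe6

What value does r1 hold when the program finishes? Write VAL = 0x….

[0] flags=0011 → (cmp)
[1] flags=0011 GT?F → skip
[2] flags=0011 CC?F → skip
[3] flags=0011 CC?F → skip
[4] flags=1000 → (cmp)
[5] flags=1000 CS?F → skip
[6] flags=1000 VS?F → skip

VAL = 0xc0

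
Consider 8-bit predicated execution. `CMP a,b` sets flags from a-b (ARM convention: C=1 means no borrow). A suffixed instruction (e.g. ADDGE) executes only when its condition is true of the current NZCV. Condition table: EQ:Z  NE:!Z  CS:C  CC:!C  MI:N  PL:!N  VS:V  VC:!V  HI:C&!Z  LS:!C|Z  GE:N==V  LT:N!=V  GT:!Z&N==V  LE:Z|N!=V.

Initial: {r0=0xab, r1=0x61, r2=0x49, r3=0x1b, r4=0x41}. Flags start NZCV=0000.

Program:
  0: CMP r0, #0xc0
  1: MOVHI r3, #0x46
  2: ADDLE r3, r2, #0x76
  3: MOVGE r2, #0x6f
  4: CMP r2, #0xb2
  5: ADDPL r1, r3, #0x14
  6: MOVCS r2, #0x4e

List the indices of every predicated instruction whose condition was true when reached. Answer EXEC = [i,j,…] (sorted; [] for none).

EXEC = [2]

[0] flags=1000 → (cmp)
[1] flags=1000 HI?F → skip
[2] flags=1000 LE?T → r3=0xbf
[3] flags=1000 GE?F → skip
[4] flags=1001 → (cmp)
[5] flags=1001 PL?F → skip
[6] flags=1001 CS?F → skip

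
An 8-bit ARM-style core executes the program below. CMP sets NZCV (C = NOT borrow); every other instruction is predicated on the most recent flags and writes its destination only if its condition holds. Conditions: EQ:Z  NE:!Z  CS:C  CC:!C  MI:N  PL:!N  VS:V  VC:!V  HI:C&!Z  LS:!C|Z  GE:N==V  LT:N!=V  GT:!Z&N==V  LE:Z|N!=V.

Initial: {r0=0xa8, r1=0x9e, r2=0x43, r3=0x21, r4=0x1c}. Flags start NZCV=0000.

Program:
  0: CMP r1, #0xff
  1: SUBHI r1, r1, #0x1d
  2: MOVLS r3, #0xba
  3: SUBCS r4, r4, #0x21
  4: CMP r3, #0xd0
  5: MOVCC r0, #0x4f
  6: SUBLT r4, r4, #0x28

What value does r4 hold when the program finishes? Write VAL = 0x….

[0] flags=1000 → (cmp)
[1] flags=1000 HI?F → skip
[2] flags=1000 LS?T → r3=0xba
[3] flags=1000 CS?F → skip
[4] flags=1000 → (cmp)
[5] flags=1000 CC?T → r0=0x4f
[6] flags=1000 LT?T → r4=0xf4

VAL = 0xf4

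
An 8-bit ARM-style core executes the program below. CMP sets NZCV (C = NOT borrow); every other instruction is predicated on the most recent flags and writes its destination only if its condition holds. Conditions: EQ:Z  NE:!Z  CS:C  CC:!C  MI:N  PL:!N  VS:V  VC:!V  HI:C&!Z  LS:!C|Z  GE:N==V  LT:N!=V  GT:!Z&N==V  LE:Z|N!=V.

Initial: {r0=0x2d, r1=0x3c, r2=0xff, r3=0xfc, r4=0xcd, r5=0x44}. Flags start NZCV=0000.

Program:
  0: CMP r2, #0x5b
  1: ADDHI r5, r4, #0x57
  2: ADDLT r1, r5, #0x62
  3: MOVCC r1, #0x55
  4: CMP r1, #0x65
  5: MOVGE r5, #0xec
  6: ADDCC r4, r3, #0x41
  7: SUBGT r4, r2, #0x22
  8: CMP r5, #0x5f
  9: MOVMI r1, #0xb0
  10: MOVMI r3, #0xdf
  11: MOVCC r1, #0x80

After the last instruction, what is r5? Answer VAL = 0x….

VAL = 0x24

0: ✓ CMP  NZCV=1010
1: ✓ ADDHI  r5←0x24
2: ✓ ADDLT  r1←0x86
3: · MOVCC
4: ✓ CMP  NZCV=0011
5: · MOVGE
6: · ADDCC
7: · SUBGT
8: ✓ CMP  NZCV=1000
9: ✓ MOVMI  r1←0xb0
10: ✓ MOVMI  r3←0xdf
11: ✓ MOVCC  r1←0x80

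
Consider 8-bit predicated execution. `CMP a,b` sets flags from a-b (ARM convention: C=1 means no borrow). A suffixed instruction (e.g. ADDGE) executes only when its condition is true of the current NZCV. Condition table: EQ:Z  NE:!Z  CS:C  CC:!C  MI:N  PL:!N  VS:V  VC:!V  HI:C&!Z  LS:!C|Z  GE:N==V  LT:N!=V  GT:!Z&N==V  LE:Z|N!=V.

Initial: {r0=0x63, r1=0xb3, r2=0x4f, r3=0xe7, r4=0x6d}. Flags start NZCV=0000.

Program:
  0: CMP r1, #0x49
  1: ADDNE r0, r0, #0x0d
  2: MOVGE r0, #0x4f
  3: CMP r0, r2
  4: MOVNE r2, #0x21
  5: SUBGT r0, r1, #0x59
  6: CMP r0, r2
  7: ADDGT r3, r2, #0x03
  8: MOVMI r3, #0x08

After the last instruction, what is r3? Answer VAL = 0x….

VAL = 0x24

0: ✓ CMP  NZCV=0011
1: ✓ ADDNE  r0←0x70
2: · MOVGE
3: ✓ CMP  NZCV=0010
4: ✓ MOVNE  r2←0x21
5: ✓ SUBGT  r0←0x5a
6: ✓ CMP  NZCV=0010
7: ✓ ADDGT  r3←0x24
8: · MOVMI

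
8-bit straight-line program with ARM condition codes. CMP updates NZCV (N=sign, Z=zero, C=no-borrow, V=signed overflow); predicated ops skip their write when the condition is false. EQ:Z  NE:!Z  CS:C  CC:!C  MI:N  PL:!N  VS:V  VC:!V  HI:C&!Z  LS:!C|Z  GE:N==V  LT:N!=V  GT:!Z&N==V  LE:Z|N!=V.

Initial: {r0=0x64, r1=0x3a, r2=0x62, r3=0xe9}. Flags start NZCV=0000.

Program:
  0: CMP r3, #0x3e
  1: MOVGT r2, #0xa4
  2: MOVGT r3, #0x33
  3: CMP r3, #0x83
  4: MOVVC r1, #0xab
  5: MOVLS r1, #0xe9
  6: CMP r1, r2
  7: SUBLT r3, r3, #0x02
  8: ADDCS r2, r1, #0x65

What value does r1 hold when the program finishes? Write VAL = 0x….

VAL = 0xab

[0] flags=1010 → (cmp)
[1] flags=1010 GT?F → skip
[2] flags=1010 GT?F → skip
[3] flags=0010 → (cmp)
[4] flags=0010 VC?T → r1=0xab
[5] flags=0010 LS?F → skip
[6] flags=0011 → (cmp)
[7] flags=0011 LT?T → r3=0xe7
[8] flags=0011 CS?T → r2=0x10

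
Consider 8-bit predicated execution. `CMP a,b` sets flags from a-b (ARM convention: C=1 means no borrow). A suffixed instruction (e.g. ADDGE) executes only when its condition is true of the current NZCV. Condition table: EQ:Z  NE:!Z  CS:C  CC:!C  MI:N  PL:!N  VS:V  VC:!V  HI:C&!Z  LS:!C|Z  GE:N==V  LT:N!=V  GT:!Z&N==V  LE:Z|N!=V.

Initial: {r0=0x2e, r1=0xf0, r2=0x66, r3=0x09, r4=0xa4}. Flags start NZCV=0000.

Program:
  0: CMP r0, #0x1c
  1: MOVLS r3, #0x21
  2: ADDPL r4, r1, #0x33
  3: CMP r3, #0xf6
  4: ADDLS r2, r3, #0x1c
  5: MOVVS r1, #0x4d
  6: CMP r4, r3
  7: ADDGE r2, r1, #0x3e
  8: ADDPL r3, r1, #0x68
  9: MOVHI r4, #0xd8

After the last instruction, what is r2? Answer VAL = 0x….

VAL = 0x2e

0: ✓ CMP  NZCV=0010
1: · MOVLS
2: ✓ ADDPL  r4←0x23
3: ✓ CMP  NZCV=0000
4: ✓ ADDLS  r2←0x25
5: · MOVVS
6: ✓ CMP  NZCV=0010
7: ✓ ADDGE  r2←0x2e
8: ✓ ADDPL  r3←0x58
9: ✓ MOVHI  r4←0xd8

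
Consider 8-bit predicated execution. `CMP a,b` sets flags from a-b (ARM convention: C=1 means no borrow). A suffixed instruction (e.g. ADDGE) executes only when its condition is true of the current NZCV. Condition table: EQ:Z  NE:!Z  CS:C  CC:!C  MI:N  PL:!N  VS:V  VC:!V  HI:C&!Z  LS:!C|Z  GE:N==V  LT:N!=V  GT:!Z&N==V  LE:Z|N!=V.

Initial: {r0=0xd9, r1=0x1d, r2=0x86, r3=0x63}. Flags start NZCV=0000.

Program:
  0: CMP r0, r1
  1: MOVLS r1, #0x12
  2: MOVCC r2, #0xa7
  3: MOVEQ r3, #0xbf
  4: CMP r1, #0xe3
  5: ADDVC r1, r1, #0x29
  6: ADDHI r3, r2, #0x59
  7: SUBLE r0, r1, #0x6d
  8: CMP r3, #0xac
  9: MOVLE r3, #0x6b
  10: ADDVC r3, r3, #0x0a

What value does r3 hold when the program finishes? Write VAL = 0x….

[0] flags=1010 → (cmp)
[1] flags=1010 LS?F → skip
[2] flags=1010 CC?F → skip
[3] flags=1010 EQ?F → skip
[4] flags=0000 → (cmp)
[5] flags=0000 VC?T → r1=0x46
[6] flags=0000 HI?F → skip
[7] flags=0000 LE?F → skip
[8] flags=1001 → (cmp)
[9] flags=1001 LE?F → skip
[10] flags=1001 VC?F → skip

VAL = 0x63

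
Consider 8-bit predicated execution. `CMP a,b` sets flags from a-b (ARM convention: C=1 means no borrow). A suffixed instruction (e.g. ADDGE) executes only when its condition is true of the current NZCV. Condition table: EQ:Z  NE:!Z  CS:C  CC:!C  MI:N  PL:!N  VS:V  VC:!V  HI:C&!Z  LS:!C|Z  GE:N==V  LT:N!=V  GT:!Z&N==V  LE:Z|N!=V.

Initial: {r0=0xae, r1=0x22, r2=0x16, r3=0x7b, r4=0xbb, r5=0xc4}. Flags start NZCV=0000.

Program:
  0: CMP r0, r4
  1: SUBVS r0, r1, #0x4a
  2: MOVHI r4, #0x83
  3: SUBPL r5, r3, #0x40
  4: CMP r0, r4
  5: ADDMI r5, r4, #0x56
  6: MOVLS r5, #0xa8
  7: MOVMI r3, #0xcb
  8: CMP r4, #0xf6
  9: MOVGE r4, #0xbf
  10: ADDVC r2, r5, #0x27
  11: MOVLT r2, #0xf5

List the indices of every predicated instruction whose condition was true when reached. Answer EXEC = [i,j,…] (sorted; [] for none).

0: ✓ CMP  NZCV=1000
1: · SUBVS
2: · MOVHI
3: · SUBPL
4: ✓ CMP  NZCV=1000
5: ✓ ADDMI  r5←0x11
6: ✓ MOVLS  r5←0xa8
7: ✓ MOVMI  r3←0xcb
8: ✓ CMP  NZCV=1000
9: · MOVGE
10: ✓ ADDVC  r2←0xcf
11: ✓ MOVLT  r2←0xf5

EXEC = [5,6,7,10,11]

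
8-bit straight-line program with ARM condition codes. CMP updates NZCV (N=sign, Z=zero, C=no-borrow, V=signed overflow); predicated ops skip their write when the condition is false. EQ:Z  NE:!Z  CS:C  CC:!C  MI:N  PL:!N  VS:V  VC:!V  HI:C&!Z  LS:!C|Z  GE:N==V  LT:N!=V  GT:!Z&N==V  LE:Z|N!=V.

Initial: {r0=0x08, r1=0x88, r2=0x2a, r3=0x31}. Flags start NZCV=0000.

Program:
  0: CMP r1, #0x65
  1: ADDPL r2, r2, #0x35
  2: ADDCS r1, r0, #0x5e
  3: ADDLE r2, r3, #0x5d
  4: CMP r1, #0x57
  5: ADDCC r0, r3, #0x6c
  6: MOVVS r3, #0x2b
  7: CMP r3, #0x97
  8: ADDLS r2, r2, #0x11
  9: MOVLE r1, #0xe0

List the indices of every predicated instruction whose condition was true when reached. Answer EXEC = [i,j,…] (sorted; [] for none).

EXEC = [1,2,3,8]

0: ✓ CMP  NZCV=0011
1: ✓ ADDPL  r2←0x5f
2: ✓ ADDCS  r1←0x66
3: ✓ ADDLE  r2←0x8e
4: ✓ CMP  NZCV=0010
5: · ADDCC
6: · MOVVS
7: ✓ CMP  NZCV=1001
8: ✓ ADDLS  r2←0x9f
9: · MOVLE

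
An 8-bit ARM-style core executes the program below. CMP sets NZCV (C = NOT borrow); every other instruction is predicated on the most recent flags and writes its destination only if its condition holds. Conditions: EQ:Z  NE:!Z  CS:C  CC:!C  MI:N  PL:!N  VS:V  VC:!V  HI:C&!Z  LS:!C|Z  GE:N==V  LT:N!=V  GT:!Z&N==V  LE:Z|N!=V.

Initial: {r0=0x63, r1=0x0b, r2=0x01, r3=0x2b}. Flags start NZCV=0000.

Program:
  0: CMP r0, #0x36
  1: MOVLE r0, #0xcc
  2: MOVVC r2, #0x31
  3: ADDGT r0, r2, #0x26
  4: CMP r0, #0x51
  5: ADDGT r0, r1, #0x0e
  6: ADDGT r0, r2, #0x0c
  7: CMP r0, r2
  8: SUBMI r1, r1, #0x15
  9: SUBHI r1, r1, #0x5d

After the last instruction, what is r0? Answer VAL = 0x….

VAL = 0x3d

0: ✓ CMP  NZCV=0010
1: · MOVLE
2: ✓ MOVVC  r2←0x31
3: ✓ ADDGT  r0←0x57
4: ✓ CMP  NZCV=0010
5: ✓ ADDGT  r0←0x19
6: ✓ ADDGT  r0←0x3d
7: ✓ CMP  NZCV=0010
8: · SUBMI
9: ✓ SUBHI  r1←0xae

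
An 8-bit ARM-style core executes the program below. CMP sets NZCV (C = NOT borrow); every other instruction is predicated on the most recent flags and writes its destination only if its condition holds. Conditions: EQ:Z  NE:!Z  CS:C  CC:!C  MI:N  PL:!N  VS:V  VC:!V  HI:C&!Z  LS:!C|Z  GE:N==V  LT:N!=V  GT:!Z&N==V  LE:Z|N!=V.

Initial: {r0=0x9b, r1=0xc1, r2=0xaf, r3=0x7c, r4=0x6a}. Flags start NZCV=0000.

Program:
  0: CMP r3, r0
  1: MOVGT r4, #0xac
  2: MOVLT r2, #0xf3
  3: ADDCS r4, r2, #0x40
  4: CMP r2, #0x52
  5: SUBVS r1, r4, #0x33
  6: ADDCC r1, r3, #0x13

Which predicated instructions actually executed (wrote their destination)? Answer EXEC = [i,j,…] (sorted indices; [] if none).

EXEC = [1,5]

0: ✓ CMP  NZCV=1001
1: ✓ MOVGT  r4←0xac
2: · MOVLT
3: · ADDCS
4: ✓ CMP  NZCV=0011
5: ✓ SUBVS  r1←0x79
6: · ADDCC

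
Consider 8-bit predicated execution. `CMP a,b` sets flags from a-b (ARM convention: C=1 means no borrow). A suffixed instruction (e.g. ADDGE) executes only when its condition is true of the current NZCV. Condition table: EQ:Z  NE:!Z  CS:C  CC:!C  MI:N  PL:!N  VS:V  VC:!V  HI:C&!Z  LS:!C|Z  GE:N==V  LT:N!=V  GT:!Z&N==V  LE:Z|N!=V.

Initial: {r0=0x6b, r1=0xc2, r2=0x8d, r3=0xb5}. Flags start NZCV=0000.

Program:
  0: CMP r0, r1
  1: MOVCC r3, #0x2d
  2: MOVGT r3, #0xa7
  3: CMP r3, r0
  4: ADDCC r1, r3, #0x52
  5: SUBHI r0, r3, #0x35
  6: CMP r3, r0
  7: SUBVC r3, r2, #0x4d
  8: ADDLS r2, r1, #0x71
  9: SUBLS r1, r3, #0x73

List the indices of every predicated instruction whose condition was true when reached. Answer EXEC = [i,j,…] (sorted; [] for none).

0: ✓ CMP  NZCV=1001
1: ✓ MOVCC  r3←0x2d
2: ✓ MOVGT  r3←0xa7
3: ✓ CMP  NZCV=0011
4: · ADDCC
5: ✓ SUBHI  r0←0x72
6: ✓ CMP  NZCV=0011
7: · SUBVC
8: · ADDLS
9: · SUBLS

EXEC = [1,2,5]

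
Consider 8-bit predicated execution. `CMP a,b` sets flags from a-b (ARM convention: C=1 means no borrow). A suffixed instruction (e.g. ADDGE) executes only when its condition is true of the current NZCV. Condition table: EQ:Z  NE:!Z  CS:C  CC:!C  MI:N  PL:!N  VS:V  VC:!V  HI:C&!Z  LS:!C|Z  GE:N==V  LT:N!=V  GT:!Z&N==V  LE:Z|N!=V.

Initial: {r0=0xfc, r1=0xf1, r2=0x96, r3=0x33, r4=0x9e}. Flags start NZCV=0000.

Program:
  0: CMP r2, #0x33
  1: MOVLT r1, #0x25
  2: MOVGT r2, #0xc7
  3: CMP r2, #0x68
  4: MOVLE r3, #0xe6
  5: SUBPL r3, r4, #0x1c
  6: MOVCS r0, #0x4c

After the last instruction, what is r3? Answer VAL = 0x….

VAL = 0x82

0: ✓ CMP  NZCV=0011
1: ✓ MOVLT  r1←0x25
2: · MOVGT
3: ✓ CMP  NZCV=0011
4: ✓ MOVLE  r3←0xe6
5: ✓ SUBPL  r3←0x82
6: ✓ MOVCS  r0←0x4c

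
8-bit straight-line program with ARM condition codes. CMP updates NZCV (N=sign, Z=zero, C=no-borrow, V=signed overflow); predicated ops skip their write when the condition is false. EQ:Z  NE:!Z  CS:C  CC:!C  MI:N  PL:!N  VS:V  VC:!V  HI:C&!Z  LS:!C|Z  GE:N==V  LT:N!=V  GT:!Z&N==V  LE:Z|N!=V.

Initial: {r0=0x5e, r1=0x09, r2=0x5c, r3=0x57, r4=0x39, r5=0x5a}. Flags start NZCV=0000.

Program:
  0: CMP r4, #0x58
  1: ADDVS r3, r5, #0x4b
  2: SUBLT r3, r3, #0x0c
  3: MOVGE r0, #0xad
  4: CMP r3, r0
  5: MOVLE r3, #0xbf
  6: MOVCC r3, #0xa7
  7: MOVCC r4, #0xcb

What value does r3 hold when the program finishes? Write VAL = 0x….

VAL = 0xa7

0: ✓ CMP  NZCV=1000
1: · ADDVS
2: ✓ SUBLT  r3←0x4b
3: · MOVGE
4: ✓ CMP  NZCV=1000
5: ✓ MOVLE  r3←0xbf
6: ✓ MOVCC  r3←0xa7
7: ✓ MOVCC  r4←0xcb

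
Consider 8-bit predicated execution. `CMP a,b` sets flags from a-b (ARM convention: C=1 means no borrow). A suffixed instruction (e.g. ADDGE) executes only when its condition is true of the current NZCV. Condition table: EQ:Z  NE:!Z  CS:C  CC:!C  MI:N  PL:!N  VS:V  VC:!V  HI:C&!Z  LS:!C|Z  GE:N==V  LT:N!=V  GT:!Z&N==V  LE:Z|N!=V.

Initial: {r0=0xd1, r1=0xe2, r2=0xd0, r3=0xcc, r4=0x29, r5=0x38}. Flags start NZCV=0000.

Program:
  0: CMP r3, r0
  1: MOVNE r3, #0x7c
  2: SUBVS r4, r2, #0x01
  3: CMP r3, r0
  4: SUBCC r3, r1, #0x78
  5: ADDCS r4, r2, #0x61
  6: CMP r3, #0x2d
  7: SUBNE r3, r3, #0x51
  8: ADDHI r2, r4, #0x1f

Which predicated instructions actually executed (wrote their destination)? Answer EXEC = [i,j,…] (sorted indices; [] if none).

EXEC = [1,4,7,8]

[0] flags=1000 → (cmp)
[1] flags=1000 NE?T → r3=0x7c
[2] flags=1000 VS?F → skip
[3] flags=1001 → (cmp)
[4] flags=1001 CC?T → r3=0x6a
[5] flags=1001 CS?F → skip
[6] flags=0010 → (cmp)
[7] flags=0010 NE?T → r3=0x19
[8] flags=0010 HI?T → r2=0x48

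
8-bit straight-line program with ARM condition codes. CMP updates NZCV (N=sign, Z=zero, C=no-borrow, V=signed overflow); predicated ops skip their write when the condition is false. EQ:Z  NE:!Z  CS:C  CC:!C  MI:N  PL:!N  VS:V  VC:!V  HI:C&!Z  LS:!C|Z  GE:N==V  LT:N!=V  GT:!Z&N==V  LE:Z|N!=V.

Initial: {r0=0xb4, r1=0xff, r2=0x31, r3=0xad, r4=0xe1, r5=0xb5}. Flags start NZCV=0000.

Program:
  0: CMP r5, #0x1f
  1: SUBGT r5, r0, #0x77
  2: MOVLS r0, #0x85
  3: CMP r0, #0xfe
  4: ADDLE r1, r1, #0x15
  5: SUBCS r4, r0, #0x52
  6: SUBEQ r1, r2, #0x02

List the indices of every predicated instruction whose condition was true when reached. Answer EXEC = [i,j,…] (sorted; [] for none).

EXEC = [4]

[0] flags=1010 → (cmp)
[1] flags=1010 GT?F → skip
[2] flags=1010 LS?F → skip
[3] flags=1000 → (cmp)
[4] flags=1000 LE?T → r1=0x14
[5] flags=1000 CS?F → skip
[6] flags=1000 EQ?F → skip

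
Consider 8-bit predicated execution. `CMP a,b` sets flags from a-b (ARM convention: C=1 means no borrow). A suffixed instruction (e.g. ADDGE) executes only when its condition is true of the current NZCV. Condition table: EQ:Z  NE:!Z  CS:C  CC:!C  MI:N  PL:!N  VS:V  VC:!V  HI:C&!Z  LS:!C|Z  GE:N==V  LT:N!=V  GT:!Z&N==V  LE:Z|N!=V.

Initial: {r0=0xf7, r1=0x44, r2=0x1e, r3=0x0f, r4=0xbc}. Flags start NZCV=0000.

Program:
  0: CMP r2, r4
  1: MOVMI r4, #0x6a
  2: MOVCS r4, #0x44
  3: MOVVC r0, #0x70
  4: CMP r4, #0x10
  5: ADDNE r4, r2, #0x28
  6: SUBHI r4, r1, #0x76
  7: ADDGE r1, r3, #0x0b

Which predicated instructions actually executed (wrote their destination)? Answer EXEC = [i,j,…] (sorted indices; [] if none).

EXEC = [3,5,6]

0: ✓ CMP  NZCV=0000
1: · MOVMI
2: · MOVCS
3: ✓ MOVVC  r0←0x70
4: ✓ CMP  NZCV=1010
5: ✓ ADDNE  r4←0x46
6: ✓ SUBHI  r4←0xce
7: · ADDGE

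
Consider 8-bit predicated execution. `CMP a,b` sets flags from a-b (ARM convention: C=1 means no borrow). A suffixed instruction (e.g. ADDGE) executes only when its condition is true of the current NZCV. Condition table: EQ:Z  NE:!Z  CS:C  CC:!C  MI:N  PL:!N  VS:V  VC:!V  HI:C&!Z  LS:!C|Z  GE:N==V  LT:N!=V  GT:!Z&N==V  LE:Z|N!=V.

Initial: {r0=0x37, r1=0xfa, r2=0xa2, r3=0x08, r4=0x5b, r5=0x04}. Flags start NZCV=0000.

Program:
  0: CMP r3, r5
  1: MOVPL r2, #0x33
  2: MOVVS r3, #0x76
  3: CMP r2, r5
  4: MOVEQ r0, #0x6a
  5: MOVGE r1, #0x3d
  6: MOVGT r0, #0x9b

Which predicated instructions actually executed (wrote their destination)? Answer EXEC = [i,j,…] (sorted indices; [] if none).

[0] flags=0010 → (cmp)
[1] flags=0010 PL?T → r2=0x33
[2] flags=0010 VS?F → skip
[3] flags=0010 → (cmp)
[4] flags=0010 EQ?F → skip
[5] flags=0010 GE?T → r1=0x3d
[6] flags=0010 GT?T → r0=0x9b

EXEC = [1,5,6]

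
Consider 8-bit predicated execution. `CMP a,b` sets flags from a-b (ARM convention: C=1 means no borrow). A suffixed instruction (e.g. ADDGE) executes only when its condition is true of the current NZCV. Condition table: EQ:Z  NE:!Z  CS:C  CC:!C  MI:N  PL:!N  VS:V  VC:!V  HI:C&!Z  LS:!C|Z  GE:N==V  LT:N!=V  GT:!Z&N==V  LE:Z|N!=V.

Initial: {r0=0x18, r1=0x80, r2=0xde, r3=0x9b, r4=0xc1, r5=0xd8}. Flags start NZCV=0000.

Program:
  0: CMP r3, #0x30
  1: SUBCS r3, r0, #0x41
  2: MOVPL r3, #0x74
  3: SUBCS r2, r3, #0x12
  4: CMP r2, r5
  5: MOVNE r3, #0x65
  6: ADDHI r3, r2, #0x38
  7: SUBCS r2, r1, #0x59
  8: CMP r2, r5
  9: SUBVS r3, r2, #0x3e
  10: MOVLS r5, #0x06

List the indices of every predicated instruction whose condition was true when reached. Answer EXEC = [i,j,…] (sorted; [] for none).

[0] flags=0011 → (cmp)
[1] flags=0011 CS?T → r3=0xd7
[2] flags=0011 PL?T → r3=0x74
[3] flags=0011 CS?T → r2=0x62
[4] flags=1001 → (cmp)
[5] flags=1001 NE?T → r3=0x65
[6] flags=1001 HI?F → skip
[7] flags=1001 CS?F → skip
[8] flags=1001 → (cmp)
[9] flags=1001 VS?T → r3=0x24
[10] flags=1001 LS?T → r5=0x06

EXEC = [1,2,3,5,9,10]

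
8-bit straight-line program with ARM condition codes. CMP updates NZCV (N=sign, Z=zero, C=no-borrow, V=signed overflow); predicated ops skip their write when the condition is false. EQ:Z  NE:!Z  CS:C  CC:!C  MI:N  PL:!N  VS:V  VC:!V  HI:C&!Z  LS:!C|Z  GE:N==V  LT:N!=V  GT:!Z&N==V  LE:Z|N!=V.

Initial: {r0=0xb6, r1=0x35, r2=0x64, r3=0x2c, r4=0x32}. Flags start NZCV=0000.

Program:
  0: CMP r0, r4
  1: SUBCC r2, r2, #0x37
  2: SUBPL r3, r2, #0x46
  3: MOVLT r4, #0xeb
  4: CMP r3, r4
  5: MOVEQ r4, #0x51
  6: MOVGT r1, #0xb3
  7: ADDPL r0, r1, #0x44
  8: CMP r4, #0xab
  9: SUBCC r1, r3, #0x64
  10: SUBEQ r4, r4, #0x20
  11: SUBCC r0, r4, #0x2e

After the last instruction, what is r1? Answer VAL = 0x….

0: ✓ CMP  NZCV=1010
1: · SUBCC
2: · SUBPL
3: ✓ MOVLT  r4←0xeb
4: ✓ CMP  NZCV=0000
5: · MOVEQ
6: ✓ MOVGT  r1←0xb3
7: ✓ ADDPL  r0←0xf7
8: ✓ CMP  NZCV=0010
9: · SUBCC
10: · SUBEQ
11: · SUBCC

VAL = 0xb3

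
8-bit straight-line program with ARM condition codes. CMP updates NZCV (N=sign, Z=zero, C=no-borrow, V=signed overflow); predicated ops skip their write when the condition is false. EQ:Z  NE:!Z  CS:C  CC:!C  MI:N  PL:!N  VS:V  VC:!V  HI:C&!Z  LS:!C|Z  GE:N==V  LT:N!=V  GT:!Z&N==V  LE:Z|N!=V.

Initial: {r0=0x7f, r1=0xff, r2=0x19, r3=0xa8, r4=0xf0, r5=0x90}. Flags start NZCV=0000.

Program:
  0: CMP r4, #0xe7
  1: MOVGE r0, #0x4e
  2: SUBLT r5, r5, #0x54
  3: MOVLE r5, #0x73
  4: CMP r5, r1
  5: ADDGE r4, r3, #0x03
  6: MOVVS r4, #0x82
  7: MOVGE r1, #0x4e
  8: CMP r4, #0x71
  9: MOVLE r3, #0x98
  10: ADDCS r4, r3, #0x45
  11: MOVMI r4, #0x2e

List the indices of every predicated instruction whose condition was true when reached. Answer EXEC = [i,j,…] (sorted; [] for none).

[0] flags=0010 → (cmp)
[1] flags=0010 GE?T → r0=0x4e
[2] flags=0010 LT?F → skip
[3] flags=0010 LE?F → skip
[4] flags=1000 → (cmp)
[5] flags=1000 GE?F → skip
[6] flags=1000 VS?F → skip
[7] flags=1000 GE?F → skip
[8] flags=0011 → (cmp)
[9] flags=0011 LE?T → r3=0x98
[10] flags=0011 CS?T → r4=0xdd
[11] flags=0011 MI?F → skip

EXEC = [1,9,10]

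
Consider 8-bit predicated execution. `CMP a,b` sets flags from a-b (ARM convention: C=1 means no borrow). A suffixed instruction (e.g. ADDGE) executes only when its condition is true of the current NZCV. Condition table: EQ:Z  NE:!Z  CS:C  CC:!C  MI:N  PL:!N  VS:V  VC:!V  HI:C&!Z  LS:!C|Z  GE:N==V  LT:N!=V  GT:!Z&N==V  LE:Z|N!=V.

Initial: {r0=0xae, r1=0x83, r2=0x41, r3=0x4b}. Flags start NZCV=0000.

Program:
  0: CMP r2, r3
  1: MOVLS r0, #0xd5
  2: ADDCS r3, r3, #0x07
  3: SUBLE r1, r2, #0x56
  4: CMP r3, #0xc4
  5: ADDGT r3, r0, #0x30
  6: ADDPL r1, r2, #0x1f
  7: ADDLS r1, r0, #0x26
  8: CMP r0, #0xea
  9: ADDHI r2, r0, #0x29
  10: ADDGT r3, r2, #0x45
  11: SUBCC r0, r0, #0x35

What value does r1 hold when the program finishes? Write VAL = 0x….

0: ✓ CMP  NZCV=1000
1: ✓ MOVLS  r0←0xd5
2: · ADDCS
3: ✓ SUBLE  r1←0xeb
4: ✓ CMP  NZCV=1001
5: ✓ ADDGT  r3←0x05
6: · ADDPL
7: ✓ ADDLS  r1←0xfb
8: ✓ CMP  NZCV=1000
9: · ADDHI
10: · ADDGT
11: ✓ SUBCC  r0←0xa0

VAL = 0xfb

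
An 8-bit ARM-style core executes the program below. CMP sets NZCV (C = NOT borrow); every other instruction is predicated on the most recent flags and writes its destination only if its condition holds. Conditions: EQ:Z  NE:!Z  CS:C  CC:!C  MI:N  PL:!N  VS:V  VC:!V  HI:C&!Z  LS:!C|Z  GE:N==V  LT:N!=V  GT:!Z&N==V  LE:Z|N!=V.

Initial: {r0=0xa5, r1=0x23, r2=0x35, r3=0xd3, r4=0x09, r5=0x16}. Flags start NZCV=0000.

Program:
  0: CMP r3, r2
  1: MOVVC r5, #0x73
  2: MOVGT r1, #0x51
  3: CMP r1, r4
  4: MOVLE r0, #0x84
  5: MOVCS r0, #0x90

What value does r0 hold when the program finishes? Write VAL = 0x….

VAL = 0x90

[0] flags=1010 → (cmp)
[1] flags=1010 VC?T → r5=0x73
[2] flags=1010 GT?F → skip
[3] flags=0010 → (cmp)
[4] flags=0010 LE?F → skip
[5] flags=0010 CS?T → r0=0x90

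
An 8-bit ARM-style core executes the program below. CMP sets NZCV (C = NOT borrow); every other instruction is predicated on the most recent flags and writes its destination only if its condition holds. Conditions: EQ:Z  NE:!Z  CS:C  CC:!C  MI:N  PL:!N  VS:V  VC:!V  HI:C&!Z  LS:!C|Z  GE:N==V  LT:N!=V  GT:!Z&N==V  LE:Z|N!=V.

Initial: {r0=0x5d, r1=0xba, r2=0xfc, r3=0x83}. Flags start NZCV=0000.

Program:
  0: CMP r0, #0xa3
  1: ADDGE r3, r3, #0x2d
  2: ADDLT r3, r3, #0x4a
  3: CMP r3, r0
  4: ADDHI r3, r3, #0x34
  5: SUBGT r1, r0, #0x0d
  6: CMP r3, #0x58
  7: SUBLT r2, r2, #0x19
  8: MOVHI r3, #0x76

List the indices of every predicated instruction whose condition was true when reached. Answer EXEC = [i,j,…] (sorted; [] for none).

EXEC = [1,4,7,8]

[0] flags=1001 → (cmp)
[1] flags=1001 GE?T → r3=0xb0
[2] flags=1001 LT?F → skip
[3] flags=0011 → (cmp)
[4] flags=0011 HI?T → r3=0xe4
[5] flags=0011 GT?F → skip
[6] flags=1010 → (cmp)
[7] flags=1010 LT?T → r2=0xe3
[8] flags=1010 HI?T → r3=0x76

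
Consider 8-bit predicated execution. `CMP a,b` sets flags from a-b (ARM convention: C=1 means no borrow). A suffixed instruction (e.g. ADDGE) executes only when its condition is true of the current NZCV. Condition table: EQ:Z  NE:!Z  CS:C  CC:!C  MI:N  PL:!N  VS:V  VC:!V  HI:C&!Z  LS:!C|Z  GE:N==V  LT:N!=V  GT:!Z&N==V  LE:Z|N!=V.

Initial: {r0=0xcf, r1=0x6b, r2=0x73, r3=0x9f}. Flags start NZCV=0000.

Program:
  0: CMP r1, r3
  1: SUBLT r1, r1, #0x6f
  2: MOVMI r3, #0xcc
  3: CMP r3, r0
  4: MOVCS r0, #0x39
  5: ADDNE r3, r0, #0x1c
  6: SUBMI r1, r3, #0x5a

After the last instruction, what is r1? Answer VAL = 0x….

VAL = 0x91

0: ✓ CMP  NZCV=1001
1: · SUBLT
2: ✓ MOVMI  r3←0xcc
3: ✓ CMP  NZCV=1000
4: · MOVCS
5: ✓ ADDNE  r3←0xeb
6: ✓ SUBMI  r1←0x91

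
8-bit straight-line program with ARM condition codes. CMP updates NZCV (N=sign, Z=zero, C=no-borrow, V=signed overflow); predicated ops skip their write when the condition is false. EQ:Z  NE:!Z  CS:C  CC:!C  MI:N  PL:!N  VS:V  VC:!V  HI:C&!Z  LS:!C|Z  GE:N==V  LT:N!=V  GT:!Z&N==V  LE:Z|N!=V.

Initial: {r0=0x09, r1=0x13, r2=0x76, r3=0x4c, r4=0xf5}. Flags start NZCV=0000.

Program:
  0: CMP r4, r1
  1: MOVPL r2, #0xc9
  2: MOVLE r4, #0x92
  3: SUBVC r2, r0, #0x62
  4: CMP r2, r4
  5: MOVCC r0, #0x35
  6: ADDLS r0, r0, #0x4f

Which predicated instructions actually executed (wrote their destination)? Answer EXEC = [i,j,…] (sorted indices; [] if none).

[0] flags=1010 → (cmp)
[1] flags=1010 PL?F → skip
[2] flags=1010 LE?T → r4=0x92
[3] flags=1010 VC?T → r2=0xa7
[4] flags=0010 → (cmp)
[5] flags=0010 CC?F → skip
[6] flags=0010 LS?F → skip

EXEC = [2,3]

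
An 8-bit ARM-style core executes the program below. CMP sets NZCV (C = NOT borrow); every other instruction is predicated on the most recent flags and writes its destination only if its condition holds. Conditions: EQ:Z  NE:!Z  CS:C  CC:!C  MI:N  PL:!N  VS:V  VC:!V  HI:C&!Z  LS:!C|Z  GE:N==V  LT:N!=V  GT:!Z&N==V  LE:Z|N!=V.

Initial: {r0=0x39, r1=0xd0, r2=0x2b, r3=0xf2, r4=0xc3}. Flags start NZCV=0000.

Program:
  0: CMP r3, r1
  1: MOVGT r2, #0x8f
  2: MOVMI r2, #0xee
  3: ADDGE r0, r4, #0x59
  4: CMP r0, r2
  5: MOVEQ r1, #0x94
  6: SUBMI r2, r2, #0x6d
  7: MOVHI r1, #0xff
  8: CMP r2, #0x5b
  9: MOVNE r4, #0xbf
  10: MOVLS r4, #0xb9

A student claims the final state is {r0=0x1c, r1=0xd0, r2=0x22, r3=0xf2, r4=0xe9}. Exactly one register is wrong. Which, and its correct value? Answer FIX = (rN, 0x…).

[0] flags=0010 → (cmp)
[1] flags=0010 GT?T → r2=0x8f
[2] flags=0010 MI?F → skip
[3] flags=0010 GE?T → r0=0x1c
[4] flags=1001 → (cmp)
[5] flags=1001 EQ?F → skip
[6] flags=1001 MI?T → r2=0x22
[7] flags=1001 HI?F → skip
[8] flags=1000 → (cmp)
[9] flags=1000 NE?T → r4=0xbf
[10] flags=1000 LS?T → r4=0xb9

FIX = (r4, 0xb9)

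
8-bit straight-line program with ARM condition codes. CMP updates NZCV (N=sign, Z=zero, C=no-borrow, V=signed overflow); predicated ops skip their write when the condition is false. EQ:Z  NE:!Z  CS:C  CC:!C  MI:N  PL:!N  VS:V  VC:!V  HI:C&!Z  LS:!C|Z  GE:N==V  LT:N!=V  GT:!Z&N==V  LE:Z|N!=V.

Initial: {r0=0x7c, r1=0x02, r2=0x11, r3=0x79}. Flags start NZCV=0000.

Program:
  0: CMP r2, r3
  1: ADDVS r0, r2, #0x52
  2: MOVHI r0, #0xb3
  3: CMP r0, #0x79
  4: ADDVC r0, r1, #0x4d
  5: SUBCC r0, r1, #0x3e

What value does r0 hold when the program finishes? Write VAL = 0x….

VAL = 0x4f

0: ✓ CMP  NZCV=1000
1: · ADDVS
2: · MOVHI
3: ✓ CMP  NZCV=0010
4: ✓ ADDVC  r0←0x4f
5: · SUBCC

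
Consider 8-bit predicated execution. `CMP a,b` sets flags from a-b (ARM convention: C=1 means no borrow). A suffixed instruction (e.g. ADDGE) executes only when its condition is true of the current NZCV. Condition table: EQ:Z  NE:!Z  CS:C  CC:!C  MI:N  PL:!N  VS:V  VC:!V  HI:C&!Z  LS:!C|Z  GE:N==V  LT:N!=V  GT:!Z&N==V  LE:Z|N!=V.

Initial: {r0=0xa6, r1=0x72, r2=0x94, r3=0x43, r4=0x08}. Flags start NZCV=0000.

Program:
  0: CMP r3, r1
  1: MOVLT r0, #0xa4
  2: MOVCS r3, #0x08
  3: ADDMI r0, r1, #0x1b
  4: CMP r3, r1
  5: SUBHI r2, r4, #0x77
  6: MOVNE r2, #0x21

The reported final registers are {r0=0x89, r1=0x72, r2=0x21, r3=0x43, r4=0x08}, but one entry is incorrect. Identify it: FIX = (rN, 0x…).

FIX = (r0, 0x8d)

[0] flags=1000 → (cmp)
[1] flags=1000 LT?T → r0=0xa4
[2] flags=1000 CS?F → skip
[3] flags=1000 MI?T → r0=0x8d
[4] flags=1000 → (cmp)
[5] flags=1000 HI?F → skip
[6] flags=1000 NE?T → r2=0x21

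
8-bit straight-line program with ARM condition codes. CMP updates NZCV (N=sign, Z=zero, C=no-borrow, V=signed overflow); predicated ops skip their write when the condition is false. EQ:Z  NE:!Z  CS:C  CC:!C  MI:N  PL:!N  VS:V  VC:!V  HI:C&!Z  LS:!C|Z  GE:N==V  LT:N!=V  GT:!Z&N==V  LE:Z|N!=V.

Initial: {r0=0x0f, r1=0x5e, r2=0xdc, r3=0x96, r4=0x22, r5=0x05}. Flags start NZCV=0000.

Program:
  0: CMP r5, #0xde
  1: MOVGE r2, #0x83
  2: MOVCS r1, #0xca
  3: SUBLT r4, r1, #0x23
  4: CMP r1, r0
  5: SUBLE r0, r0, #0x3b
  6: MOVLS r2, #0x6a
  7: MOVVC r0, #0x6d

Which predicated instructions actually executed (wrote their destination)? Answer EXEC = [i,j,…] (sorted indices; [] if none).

[0] flags=0000 → (cmp)
[1] flags=0000 GE?T → r2=0x83
[2] flags=0000 CS?F → skip
[3] flags=0000 LT?F → skip
[4] flags=0010 → (cmp)
[5] flags=0010 LE?F → skip
[6] flags=0010 LS?F → skip
[7] flags=0010 VC?T → r0=0x6d

EXEC = [1,7]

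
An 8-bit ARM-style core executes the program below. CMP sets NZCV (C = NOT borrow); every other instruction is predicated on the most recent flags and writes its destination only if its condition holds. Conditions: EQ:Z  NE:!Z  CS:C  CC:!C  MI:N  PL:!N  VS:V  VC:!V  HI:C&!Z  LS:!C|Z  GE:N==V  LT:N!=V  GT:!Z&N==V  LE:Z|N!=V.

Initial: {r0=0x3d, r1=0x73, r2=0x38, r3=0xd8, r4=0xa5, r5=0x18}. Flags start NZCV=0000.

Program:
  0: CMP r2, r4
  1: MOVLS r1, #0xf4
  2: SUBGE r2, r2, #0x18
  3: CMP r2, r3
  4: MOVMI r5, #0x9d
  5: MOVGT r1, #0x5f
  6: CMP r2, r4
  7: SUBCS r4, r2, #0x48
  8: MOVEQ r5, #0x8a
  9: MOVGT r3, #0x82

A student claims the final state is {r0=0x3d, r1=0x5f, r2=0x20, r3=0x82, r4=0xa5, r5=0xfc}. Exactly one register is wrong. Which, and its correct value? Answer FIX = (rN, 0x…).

[0] flags=1001 → (cmp)
[1] flags=1001 LS?T → r1=0xf4
[2] flags=1001 GE?T → r2=0x20
[3] flags=0000 → (cmp)
[4] flags=0000 MI?F → skip
[5] flags=0000 GT?T → r1=0x5f
[6] flags=0000 → (cmp)
[7] flags=0000 CS?F → skip
[8] flags=0000 EQ?F → skip
[9] flags=0000 GT?T → r3=0x82

FIX = (r5, 0x18)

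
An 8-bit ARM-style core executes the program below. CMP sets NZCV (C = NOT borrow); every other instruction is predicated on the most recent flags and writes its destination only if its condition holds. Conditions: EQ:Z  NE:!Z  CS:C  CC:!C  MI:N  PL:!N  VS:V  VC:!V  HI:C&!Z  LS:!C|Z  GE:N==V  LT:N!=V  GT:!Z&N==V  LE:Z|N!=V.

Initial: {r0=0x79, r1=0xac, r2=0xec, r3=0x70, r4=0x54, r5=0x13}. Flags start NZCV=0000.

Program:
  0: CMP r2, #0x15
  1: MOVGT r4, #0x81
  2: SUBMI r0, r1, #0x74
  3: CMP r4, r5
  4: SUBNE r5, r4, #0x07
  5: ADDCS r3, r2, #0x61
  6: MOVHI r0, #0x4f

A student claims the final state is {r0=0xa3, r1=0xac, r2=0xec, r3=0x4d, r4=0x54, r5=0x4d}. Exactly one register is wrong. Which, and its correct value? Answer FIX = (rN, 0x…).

0: ✓ CMP  NZCV=1010
1: · MOVGT
2: ✓ SUBMI  r0←0x38
3: ✓ CMP  NZCV=0010
4: ✓ SUBNE  r5←0x4d
5: ✓ ADDCS  r3←0x4d
6: ✓ MOVHI  r0←0x4f

FIX = (r0, 0x4f)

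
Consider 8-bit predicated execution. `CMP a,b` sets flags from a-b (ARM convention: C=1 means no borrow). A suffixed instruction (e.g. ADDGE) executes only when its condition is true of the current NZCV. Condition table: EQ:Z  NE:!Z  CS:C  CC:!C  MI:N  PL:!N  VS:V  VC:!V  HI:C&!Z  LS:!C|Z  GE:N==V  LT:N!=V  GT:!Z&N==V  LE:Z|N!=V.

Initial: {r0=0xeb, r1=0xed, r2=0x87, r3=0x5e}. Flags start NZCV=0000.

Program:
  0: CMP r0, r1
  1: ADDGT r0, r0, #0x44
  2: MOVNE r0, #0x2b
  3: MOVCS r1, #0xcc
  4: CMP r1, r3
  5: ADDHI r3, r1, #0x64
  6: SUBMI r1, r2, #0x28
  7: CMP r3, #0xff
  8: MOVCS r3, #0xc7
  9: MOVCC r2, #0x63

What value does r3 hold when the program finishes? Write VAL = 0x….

[0] flags=1000 → (cmp)
[1] flags=1000 GT?F → skip
[2] flags=1000 NE?T → r0=0x2b
[3] flags=1000 CS?F → skip
[4] flags=1010 → (cmp)
[5] flags=1010 HI?T → r3=0x51
[6] flags=1010 MI?T → r1=0x5f
[7] flags=0000 → (cmp)
[8] flags=0000 CS?F → skip
[9] flags=0000 CC?T → r2=0x63

VAL = 0x51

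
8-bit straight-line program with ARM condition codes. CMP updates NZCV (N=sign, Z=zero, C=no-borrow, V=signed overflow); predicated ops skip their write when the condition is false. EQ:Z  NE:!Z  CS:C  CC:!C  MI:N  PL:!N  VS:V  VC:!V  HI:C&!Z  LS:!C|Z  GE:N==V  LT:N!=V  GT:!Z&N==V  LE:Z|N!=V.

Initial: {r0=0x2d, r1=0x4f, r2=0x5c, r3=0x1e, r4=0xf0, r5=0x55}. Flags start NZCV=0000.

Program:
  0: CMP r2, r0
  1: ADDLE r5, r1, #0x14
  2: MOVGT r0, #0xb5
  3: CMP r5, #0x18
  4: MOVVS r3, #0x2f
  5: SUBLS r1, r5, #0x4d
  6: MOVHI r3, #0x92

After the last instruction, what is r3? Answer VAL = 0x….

[0] flags=0010 → (cmp)
[1] flags=0010 LE?F → skip
[2] flags=0010 GT?T → r0=0xb5
[3] flags=0010 → (cmp)
[4] flags=0010 VS?F → skip
[5] flags=0010 LS?F → skip
[6] flags=0010 HI?T → r3=0x92

VAL = 0x92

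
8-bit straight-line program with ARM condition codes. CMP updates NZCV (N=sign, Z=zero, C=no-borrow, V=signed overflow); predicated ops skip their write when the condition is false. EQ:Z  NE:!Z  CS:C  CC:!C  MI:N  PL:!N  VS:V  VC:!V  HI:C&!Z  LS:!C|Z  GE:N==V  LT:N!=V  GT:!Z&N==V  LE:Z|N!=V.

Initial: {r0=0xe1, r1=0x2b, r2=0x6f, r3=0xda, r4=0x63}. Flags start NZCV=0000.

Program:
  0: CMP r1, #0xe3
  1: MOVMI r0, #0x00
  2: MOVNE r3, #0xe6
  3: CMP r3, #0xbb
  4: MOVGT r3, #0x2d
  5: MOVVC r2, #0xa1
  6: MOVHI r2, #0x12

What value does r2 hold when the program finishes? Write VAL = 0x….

[0] flags=0000 → (cmp)
[1] flags=0000 MI?F → skip
[2] flags=0000 NE?T → r3=0xe6
[3] flags=0010 → (cmp)
[4] flags=0010 GT?T → r3=0x2d
[5] flags=0010 VC?T → r2=0xa1
[6] flags=0010 HI?T → r2=0x12

VAL = 0x12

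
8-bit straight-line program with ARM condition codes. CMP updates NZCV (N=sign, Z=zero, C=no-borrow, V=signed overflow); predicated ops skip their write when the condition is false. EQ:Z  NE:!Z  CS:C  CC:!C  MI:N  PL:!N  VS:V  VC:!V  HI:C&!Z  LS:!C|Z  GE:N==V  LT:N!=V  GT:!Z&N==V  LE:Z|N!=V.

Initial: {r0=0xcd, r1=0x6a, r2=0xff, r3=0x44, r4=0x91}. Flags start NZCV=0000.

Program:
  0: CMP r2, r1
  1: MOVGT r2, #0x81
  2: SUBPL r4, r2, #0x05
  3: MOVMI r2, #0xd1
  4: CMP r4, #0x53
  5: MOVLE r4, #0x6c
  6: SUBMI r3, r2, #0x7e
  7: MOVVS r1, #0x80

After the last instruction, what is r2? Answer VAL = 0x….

VAL = 0xd1

0: ✓ CMP  NZCV=1010
1: · MOVGT
2: · SUBPL
3: ✓ MOVMI  r2←0xd1
4: ✓ CMP  NZCV=0011
5: ✓ MOVLE  r4←0x6c
6: · SUBMI
7: ✓ MOVVS  r1←0x80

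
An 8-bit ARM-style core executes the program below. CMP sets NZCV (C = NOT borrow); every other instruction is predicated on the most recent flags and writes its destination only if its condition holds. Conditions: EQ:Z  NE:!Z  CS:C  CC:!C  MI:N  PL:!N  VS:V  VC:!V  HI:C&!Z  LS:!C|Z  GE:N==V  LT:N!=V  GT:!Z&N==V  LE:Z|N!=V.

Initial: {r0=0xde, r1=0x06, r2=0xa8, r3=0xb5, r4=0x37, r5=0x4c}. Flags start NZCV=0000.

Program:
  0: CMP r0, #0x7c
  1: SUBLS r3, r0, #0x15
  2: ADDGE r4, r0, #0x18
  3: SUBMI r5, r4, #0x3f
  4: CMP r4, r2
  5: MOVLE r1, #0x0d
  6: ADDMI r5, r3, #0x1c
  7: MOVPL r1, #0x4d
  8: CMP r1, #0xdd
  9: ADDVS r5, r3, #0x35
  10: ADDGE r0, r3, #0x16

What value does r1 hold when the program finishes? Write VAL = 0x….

VAL = 0x06

[0] flags=0011 → (cmp)
[1] flags=0011 LS?F → skip
[2] flags=0011 GE?F → skip
[3] flags=0011 MI?F → skip
[4] flags=1001 → (cmp)
[5] flags=1001 LE?F → skip
[6] flags=1001 MI?T → r5=0xd1
[7] flags=1001 PL?F → skip
[8] flags=0000 → (cmp)
[9] flags=0000 VS?F → skip
[10] flags=0000 GE?T → r0=0xcb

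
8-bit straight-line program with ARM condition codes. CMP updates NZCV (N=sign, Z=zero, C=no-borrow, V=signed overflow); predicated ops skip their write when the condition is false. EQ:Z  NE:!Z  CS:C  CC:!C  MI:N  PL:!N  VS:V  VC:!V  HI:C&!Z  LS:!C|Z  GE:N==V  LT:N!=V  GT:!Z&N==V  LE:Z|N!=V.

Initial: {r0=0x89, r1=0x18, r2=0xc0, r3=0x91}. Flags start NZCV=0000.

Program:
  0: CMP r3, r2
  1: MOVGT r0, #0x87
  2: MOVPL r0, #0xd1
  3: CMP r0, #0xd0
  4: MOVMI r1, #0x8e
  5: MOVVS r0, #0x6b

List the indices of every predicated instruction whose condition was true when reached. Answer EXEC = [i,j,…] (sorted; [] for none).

0: ✓ CMP  NZCV=1000
1: · MOVGT
2: · MOVPL
3: ✓ CMP  NZCV=1000
4: ✓ MOVMI  r1←0x8e
5: · MOVVS

EXEC = [4]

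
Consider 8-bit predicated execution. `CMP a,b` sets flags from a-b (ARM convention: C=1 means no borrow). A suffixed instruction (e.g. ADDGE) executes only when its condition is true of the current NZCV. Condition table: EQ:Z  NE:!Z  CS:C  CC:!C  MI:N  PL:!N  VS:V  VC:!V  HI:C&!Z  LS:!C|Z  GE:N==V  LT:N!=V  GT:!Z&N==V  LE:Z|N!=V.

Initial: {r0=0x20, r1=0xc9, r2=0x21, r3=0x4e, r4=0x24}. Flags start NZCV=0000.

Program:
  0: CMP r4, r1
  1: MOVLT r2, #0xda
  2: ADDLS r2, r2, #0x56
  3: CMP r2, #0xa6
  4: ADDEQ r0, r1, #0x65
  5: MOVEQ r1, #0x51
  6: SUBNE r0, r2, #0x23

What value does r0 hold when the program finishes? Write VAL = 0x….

[0] flags=0000 → (cmp)
[1] flags=0000 LT?F → skip
[2] flags=0000 LS?T → r2=0x77
[3] flags=1001 → (cmp)
[4] flags=1001 EQ?F → skip
[5] flags=1001 EQ?F → skip
[6] flags=1001 NE?T → r0=0x54

VAL = 0x54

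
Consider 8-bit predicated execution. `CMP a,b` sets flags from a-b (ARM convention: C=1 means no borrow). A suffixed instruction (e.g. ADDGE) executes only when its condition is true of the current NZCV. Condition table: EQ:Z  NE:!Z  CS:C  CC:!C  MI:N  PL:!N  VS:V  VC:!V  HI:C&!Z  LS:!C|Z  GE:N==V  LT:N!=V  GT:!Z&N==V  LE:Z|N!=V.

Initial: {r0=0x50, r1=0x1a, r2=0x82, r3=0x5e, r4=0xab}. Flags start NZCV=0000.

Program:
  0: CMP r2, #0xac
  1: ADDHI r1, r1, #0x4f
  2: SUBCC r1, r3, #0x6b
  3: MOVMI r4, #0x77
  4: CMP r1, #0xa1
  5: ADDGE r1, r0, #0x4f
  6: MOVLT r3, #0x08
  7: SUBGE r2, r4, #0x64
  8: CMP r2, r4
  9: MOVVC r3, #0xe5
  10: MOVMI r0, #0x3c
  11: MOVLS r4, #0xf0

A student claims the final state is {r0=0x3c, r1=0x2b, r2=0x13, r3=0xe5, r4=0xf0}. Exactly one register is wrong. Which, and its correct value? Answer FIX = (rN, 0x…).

0: ✓ CMP  NZCV=1000
1: · ADDHI
2: ✓ SUBCC  r1←0xf3
3: ✓ MOVMI  r4←0x77
4: ✓ CMP  NZCV=0010
5: ✓ ADDGE  r1←0x9f
6: · MOVLT
7: ✓ SUBGE  r2←0x13
8: ✓ CMP  NZCV=1000
9: ✓ MOVVC  r3←0xe5
10: ✓ MOVMI  r0←0x3c
11: ✓ MOVLS  r4←0xf0

FIX = (r1, 0x9f)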